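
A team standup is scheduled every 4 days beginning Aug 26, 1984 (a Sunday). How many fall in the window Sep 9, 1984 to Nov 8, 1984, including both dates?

15

Occurrences land 4·i days after Aug 26, 1984 for i = 0, 1, 2, …
Sep 9, 1984 is 14 days after the start; 14 ÷ 4 = 3 remainder 2; since the remainder is 2, round up to i = 4. First occurrence in the window: #5 on Sep 11, 1984 (4×4 = 16 days in).
Nov 8, 1984 is 74 days after the start; 74 ÷ 4 = 18 remainder 2. Last occurrence in the window: #19 on Nov 6, 1984.
Occurrences #5 through #19: 15 in total.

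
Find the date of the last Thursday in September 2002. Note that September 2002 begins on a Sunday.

September 2002 begins on a Sunday, so the first Thursday is September 5 (4 days later).
September 2002 has 30 days. Adding weeks: 5, 12, 19, 26 — the last one ≤ 30 is the 26th.

26 September 2002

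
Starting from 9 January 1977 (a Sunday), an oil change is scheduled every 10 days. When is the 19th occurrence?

8 July 1977

The 19th occurrence is 18 intervals after the first: 18 × 10 = 180 days after 9 January 1977.
January has 31 days — 22 days to the end of January leaves 158.
February has 28 days (130 left).
March has 31 days (99 left).
April has 30 days (69 left).
May has 31 days (38 left).
June has 30 days (8 left).
8 days into July → 8 July 1977.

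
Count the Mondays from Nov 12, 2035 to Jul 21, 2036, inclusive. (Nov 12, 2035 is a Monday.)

Nov 12, 2035 is a Monday; the first Monday on or after it is Nov 12, 2035.
From Nov 12, 2035 to Jul 21, 2036: 18 + 31 + 31 + 29 + 31 + 30 + 31 + 30 + 21 = 252 days (rest of Nov, Dec, Jan, Feb, Mar, Apr, May, Jun, Jul).
252 ÷ 7 = 36 full weeks with remainder 0, so 36 more Mondays after the first → 37.

37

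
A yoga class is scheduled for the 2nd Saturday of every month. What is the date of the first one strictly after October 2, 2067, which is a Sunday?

October 8, 2067

October 2067 starts on a Saturday; its first Saturday is the 1st, so the 2nd Saturday is the 8th — October 8, 2067.
October 8, 2067 is after October 2, 2067, so that is the next one.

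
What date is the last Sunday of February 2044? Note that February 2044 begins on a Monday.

28 February 2044

February 2044 begins on a Monday, so the first Sunday is February 7 (6 days later).
February 2044 has 29 days. Adding weeks: 7, 14, 21, 28 — the last one ≤ 29 is the 28th.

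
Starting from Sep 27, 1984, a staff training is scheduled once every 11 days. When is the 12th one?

The 12th occurrence is 11 intervals after the first: 11 × 11 = 121 days after Sep 27, 1984.
Sep has 30 days — 3 days to the end of Sep leaves 118.
Oct has 31 days (87 left).
Nov has 30 days (57 left).
Dec has 31 days (26 left).
26 days into Jan → Jan 26, 1985.

Jan 26, 1985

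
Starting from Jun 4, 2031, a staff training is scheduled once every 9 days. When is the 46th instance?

The 46th occurrence is 45 intervals after the first: 45 × 9 = 405 days after Jun 4, 2031.
Jun has 30 days — 26 days to the end of Jun leaves 379.
Jul has 31 days (348 left).
Aug has 31 days (317 left).
Sep has 30 days (287 left).
Oct has 31 days (256 left).
Nov has 30 days (226 left).
Dec has 31 days (195 left).
Jan has 31 days (164 left).
Feb has 29 days (135 left).
Mar has 31 days (104 left).
Apr has 30 days (74 left).
May has 31 days (43 left).
Jun has 30 days (13 left).
13 days into Jul → Jul 13, 2032.

Jul 13, 2032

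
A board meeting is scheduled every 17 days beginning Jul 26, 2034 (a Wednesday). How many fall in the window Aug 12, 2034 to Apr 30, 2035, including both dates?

16

Occurrences land 17·i days after Jul 26, 2034 for i = 0, 1, 2, …
Aug 12, 2034 is 17 days after the start; 17 ÷ 17 = 1 remainder 0. First occurrence in the window: #2 on Aug 12, 2034 (1×17 = 17 days in).
Apr 30, 2035 is 278 days after the start; 278 ÷ 17 = 16 remainder 6. Last occurrence in the window: #17 on Apr 24, 2035.
Occurrences #2 through #17: 16 in total.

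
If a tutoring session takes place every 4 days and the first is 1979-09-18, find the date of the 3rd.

The 3rd occurrence is 2 intervals after the first: 2 × 4 = 8 days after 1979-09-18.
8 days later is 1979-09-26.

1979-09-26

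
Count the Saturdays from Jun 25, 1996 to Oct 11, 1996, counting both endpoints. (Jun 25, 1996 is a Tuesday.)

15

Jun 25, 1996 is a Tuesday; the first Saturday on or after it is Jun 29, 1996 (4 days later).
From Jun 29, 1996 to Oct 11, 1996: 1 + 31 + 31 + 30 + 11 = 104 days (rest of Jun, Jul, Aug, Sep, Oct).
104 ÷ 7 = 14 full weeks with remainder 6, so 14 more Saturdays after the first → 15.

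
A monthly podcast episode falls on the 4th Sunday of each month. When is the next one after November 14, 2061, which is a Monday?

November 27, 2061

November 2061 starts on a Tuesday; its first Sunday is the 6th, so the 4th Sunday is the 27th — November 27, 2061.
November 27, 2061 is after November 14, 2061, so that is the next one.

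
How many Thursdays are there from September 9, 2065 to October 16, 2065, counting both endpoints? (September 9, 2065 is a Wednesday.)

6

September 9, 2065 is a Wednesday; the first Thursday on or after it is September 10, 2065 (1 day later).
From September 10, 2065 to October 16, 2065: 20 + 16 = 36 days (rest of September, October).
36 ÷ 7 = 5 full weeks with remainder 1, so 5 more Thursdays after the first → 6.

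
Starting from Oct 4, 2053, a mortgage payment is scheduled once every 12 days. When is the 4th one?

Nov 9, 2053

The 4th occurrence is 3 intervals after the first: 3 × 12 = 36 days after Oct 4, 2053.
Oct has 31 days — 27 days to the end of Oct leaves 9.
9 days into Nov → Nov 9, 2053.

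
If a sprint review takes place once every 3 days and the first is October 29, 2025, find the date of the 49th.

March 22, 2026

The 49th occurrence is 48 intervals after the first: 48 × 3 = 144 days after October 29, 2025.
October has 31 days — 2 days to the end of October leaves 142.
November has 30 days (112 left).
December has 31 days (81 left).
January has 31 days (50 left).
February has 28 days (22 left).
22 days into March → March 22, 2026.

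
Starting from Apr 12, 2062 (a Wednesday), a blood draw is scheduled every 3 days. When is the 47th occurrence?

Aug 28, 2062

The 47th occurrence is 46 intervals after the first: 46 × 3 = 138 days after Apr 12, 2062.
Apr has 30 days — 18 days to the end of Apr leaves 120.
May has 31 days (89 left).
Jun has 30 days (59 left).
Jul has 31 days (28 left).
28 days into Aug → Aug 28, 2062.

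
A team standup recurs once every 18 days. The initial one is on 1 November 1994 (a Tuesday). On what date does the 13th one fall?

5 June 1995

The 13th occurrence is 12 intervals after the first: 12 × 18 = 216 days after 1 November 1994.
November has 30 days — 29 days to the end of November leaves 187.
December has 31 days (156 left).
January has 31 days (125 left).
February has 28 days (97 left).
March has 31 days (66 left).
April has 30 days (36 left).
May has 31 days (5 left).
5 days into June → 5 June 1995.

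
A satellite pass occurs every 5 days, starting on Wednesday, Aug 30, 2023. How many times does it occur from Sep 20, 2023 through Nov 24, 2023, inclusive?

13

Occurrences land 5·i days after Aug 30, 2023 for i = 0, 1, 2, …
Sep 20, 2023 is 21 days after the start; 21 ÷ 5 = 4 remainder 1; since the remainder is 1, round up to i = 5. First occurrence in the window: #6 on Sep 24, 2023 (5×5 = 25 days in).
Nov 24, 2023 is 86 days after the start; 86 ÷ 5 = 17 remainder 1. Last occurrence in the window: #18 on Nov 23, 2023.
Occurrences #6 through #18: 13 in total.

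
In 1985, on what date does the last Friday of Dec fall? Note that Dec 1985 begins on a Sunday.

Dec 27, 1985

Dec 1985 begins on a Sunday, so the first Friday is Dec 6 (5 days later).
Dec 1985 has 31 days. Adding weeks: 6, 13, 20, 27 — the last one ≤ 31 is the 27th.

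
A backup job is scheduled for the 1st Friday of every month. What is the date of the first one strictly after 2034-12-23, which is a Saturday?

2035-01-05

December 2034 starts on a Friday, so its 1st Friday is 2034-12-01.
That is not after 2034-12-23, so look at January 2035.
January 2035 starts on a Monday, so its 1st Friday is 2035-01-05 (4 days in).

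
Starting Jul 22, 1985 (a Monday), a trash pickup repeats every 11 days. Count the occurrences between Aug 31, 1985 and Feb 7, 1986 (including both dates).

15

Occurrences land 11·i days after Jul 22, 1985 for i = 0, 1, 2, …
Aug 31, 1985 is 40 days after the start; 40 ÷ 11 = 3 remainder 7; since the remainder is 7, round up to i = 4. First occurrence in the window: #5 on Sep 4, 1985 (4×11 = 44 days in).
Feb 7, 1986 is 200 days after the start; 200 ÷ 11 = 18 remainder 2. Last occurrence in the window: #19 on Feb 5, 1986.
Occurrences #5 through #19: 15 in total.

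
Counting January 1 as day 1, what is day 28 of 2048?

28 into Jan → Jan 28.

Jan 28, 2048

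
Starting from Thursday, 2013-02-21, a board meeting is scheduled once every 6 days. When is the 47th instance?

The 47th occurrence is 46 intervals after the first: 46 × 6 = 276 days after 2013-02-21.
February has 28 days — 7 days to the end of February leaves 269.
March has 31 days (238 left).
April has 30 days (208 left).
May has 31 days (177 left).
June has 30 days (147 left).
July has 31 days (116 left).
August has 31 days (85 left).
September has 30 days (55 left).
October has 31 days (24 left).
24 days into November → 2013-11-24.

2013-11-24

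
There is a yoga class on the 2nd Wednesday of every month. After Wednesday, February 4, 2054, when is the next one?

February 11, 2054

February 2054 starts on a Sunday; its first Wednesday is the 4th, so the 2nd Wednesday is the 11th — February 11, 2054.
February 11, 2054 is after February 4, 2054, so that is the next one.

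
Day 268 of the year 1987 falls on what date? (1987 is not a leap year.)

January has 31 days (268 − 31 = 237 remain).
February has 28 days (237 − 28 = 209 remain).
March has 31 days (209 − 31 = 178 remain).
April has 30 days (178 − 30 = 148 remain).
May has 31 days (148 − 31 = 117 remain).
June has 30 days (117 − 30 = 87 remain).
July has 31 days (87 − 31 = 56 remain).
August has 31 days (56 − 31 = 25 remain).
25 into September → September 25.

25 September 1987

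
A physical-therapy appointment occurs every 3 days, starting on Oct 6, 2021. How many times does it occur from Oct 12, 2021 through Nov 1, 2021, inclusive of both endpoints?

Occurrences land 3·i days after Oct 6, 2021 for i = 0, 1, 2, …
Oct 12, 2021 is 6 days after the start; 6 ÷ 3 = 2 remainder 0. First occurrence in the window: #3 on Oct 12, 2021 (2×3 = 6 days in).
Nov 1, 2021 is 26 days after the start; 26 ÷ 3 = 8 remainder 2. Last occurrence in the window: #9 on Oct 30, 2021.
Occurrences #3 through #9: 7 in total.

7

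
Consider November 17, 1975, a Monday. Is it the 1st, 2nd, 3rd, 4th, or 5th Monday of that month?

Day 17 falls in week ⌈17/7⌉ of the month.
Days 1–7 hold the 1st Monday, 8–14 the 2nd, 15–21 the 3rd, 22–28 the 4th, 29–31 the 5th.
17 is in the range for the 3rd.

3rd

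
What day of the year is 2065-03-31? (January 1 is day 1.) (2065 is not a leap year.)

Days in months before March: 31 + 28 = 59.
Plus 31 days into March → day 90.

90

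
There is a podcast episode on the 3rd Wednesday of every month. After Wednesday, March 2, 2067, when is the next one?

March 2067 starts on a Tuesday; its first Wednesday is the 2nd, so the 3rd Wednesday is the 16th — March 16, 2067.
March 16, 2067 is after March 2, 2067, so that is the next one.

March 16, 2067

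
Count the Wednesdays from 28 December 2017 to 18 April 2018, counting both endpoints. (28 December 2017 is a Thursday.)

28 December 2017 is a Thursday; the first Wednesday on or after it is 3 January 2018 (6 days later).
From 3 January 2018 to 18 April 2018: 28 + 28 + 31 + 18 = 105 days (rest of January, February, March, April).
105 ÷ 7 = 15 full weeks with remainder 0, so 15 more Wednesdays after the first → 16.

16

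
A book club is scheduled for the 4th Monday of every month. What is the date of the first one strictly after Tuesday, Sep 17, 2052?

Sep 23, 2052

Sep 2052 starts on a Sunday; its first Monday is the 2nd, so the 4th Monday is the 23rd — Sep 23, 2052.
Sep 23, 2052 is after Sep 17, 2052, so that is the next one.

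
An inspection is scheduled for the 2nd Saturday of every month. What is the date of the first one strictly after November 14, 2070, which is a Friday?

December 13, 2070

November 2070 starts on a Saturday; its first Saturday is the 1st, so the 2nd Saturday is the 8th — November 8, 2070.
That is not after November 14, 2070, so look at December 2070.
December 2070 starts on a Monday; its first Saturday is the 6th, so the 2nd Saturday is the 13th — December 13, 2070.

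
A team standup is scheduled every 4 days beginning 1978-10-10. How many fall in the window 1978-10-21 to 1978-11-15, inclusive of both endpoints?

Occurrences land 4·i days after 1978-10-10 for i = 0, 1, 2, …
1978-10-21 is 11 days after the start; 11 ÷ 4 = 2 remainder 3; since the remainder is 3, round up to i = 3. First occurrence in the window: #4 on 1978-10-22 (3×4 = 12 days in).
1978-11-15 is 36 days after the start; 36 ÷ 4 = 9 remainder 0. Last occurrence in the window: #10 on 1978-11-15.
Occurrences #4 through #10: 7 in total.

7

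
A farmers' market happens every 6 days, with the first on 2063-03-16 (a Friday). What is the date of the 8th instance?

2063-04-27

The 8th occurrence is 7 intervals after the first: 7 × 6 = 42 days after 2063-03-16.
March has 31 days — 15 days to the end of March leaves 27.
27 days into April → 2063-04-27.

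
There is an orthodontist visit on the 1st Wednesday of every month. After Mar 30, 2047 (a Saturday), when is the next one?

Mar 2047 starts on a Friday, so its 1st Wednesday is Mar 6, 2047 (5 days in).
That is not after Mar 30, 2047, so look at Apr 2047.
Apr 2047 starts on a Monday, so its 1st Wednesday is Apr 3, 2047 (2 days in).

Apr 3, 2047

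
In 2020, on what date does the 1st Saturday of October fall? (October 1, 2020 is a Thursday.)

2020-10-03

October 2020 begins on a Thursday, so the first Saturday is October 3 (2 days later).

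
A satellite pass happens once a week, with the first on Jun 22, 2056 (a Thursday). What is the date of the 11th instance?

The 11th occurrence is 10 intervals after the first: 10 × 7 = 70 days after Jun 22, 2056.
Jun has 30 days — 8 days to the end of Jun leaves 62.
Jul has 31 days (31 left).
31 days into Aug → Aug 31, 2056.

Aug 31, 2056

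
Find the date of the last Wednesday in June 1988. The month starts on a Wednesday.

June 29, 1988

June 1988 begins on a Wednesday, so the first Wednesday is June 1.
June 1988 has 30 days. Adding weeks: 1, 8, 15, 22, 29 — the last one ≤ 30 is the 29th.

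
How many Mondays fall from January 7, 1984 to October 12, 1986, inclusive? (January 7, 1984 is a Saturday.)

January 7, 1984 is a Saturday; the first Monday on or after it is January 9, 1984 (2 days later).
From January 9, 1984 to October 12, 1986: 357 + 365 + 285 = 1007 days (rest of 1984, 1985, to October 12, 1986 in 1986).
1007 ÷ 7 = 143 full weeks with remainder 6, so 143 more Mondays after the first → 144.

144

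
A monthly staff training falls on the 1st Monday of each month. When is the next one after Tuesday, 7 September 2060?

4 October 2060

September 2060 starts on a Wednesday, so its 1st Monday is 6 September 2060 (5 days in).
That is not after 7 September 2060, so look at October 2060.
October 2060 starts on a Friday, so its 1st Monday is 4 October 2060 (3 days in).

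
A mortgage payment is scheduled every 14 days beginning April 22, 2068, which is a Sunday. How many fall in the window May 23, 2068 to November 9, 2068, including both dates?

Occurrences land 14·i days after April 22, 2068 for i = 0, 1, 2, …
May 23, 2068 is 31 days after the start; 31 ÷ 14 = 2 remainder 3; since the remainder is 3, round up to i = 3. First occurrence in the window: #4 on June 3, 2068 (3×14 = 42 days in).
November 9, 2068 is 201 days after the start; 201 ÷ 14 = 14 remainder 5. Last occurrence in the window: #15 on November 4, 2068.
Occurrences #4 through #15: 12 in total.

12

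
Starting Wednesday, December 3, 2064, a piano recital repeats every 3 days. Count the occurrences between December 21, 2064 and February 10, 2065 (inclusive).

18

Occurrences land 3·i days after December 3, 2064 for i = 0, 1, 2, …
December 21, 2064 is 18 days after the start; 18 ÷ 3 = 6 remainder 0. First occurrence in the window: #7 on December 21, 2064 (6×3 = 18 days in).
February 10, 2065 is 69 days after the start; 69 ÷ 3 = 23 remainder 0. Last occurrence in the window: #24 on February 10, 2065.
Occurrences #7 through #24: 18 in total.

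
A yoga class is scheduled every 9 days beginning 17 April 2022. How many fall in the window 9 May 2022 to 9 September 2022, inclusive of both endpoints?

14

Occurrences land 9·i days after 17 April 2022 for i = 0, 1, 2, …
9 May 2022 is 22 days after the start; 22 ÷ 9 = 2 remainder 4; since the remainder is 4, round up to i = 3. First occurrence in the window: #4 on 14 May 2022 (3×9 = 27 days in).
9 September 2022 is 145 days after the start; 145 ÷ 9 = 16 remainder 1. Last occurrence in the window: #17 on 8 September 2022.
Occurrences #4 through #17: 14 in total.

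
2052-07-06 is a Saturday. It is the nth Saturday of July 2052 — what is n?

Day 6 falls in week ⌈6/7⌉ of the month.
Days 1–7 hold the 1st Saturday, 8–14 the 2nd, 15–21 the 3rd, 22–28 the 4th, 29–31 the 5th.
6 is in the range for the 1st.

1st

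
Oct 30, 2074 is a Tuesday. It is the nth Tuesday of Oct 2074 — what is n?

Day 30 falls in week ⌈30/7⌉ of the month.
Days 1–7 hold the 1st Tuesday, 8–14 the 2nd, 15–21 the 3rd, 22–28 the 4th, 29–31 the 5th.
30 is in the range for the 5th.

5th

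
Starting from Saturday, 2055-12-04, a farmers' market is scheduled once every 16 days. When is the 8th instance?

The 8th occurrence is 7 intervals after the first: 7 × 16 = 112 days after 2055-12-04.
December has 31 days — 27 days to the end of December leaves 85.
January has 31 days (54 left).
February has 29 days (25 left).
25 days into March → 2056-03-25.

2056-03-25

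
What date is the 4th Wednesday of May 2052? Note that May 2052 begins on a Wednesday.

May 2052 begins on a Wednesday, so the first Wednesday is May 1.
The 4th Wednesday is 3 weeks later: 1 + 21 = 22.

May 22, 2052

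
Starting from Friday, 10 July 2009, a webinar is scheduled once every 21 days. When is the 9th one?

The 9th occurrence is 8 intervals after the first: 8 × 21 = 168 days after 10 July 2009.
July has 31 days — 21 days to the end of July leaves 147.
August has 31 days (116 left).
September has 30 days (86 left).
October has 31 days (55 left).
November has 30 days (25 left).
25 days into December → 25 December 2009.

25 December 2009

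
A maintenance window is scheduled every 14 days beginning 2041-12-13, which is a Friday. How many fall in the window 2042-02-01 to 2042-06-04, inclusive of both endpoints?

9

Occurrences land 14·i days after 2041-12-13 for i = 0, 1, 2, …
2042-02-01 is 50 days after the start; 50 ÷ 14 = 3 remainder 8; since the remainder is 8, round up to i = 4. First occurrence in the window: #5 on 2042-02-07 (4×14 = 56 days in).
2042-06-04 is 173 days after the start; 173 ÷ 14 = 12 remainder 5. Last occurrence in the window: #13 on 2042-05-30.
Occurrences #5 through #13: 9 in total.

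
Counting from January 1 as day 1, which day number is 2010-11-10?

314

Days in months before November: 31 + 28 + 31 + 30 + 31 + 30 + 31 + 31 + 30 + 31 = 304.
Plus 10 days into November → day 314.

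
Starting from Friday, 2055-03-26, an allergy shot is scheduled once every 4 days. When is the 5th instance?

The 5th occurrence is 4 intervals after the first: 4 × 4 = 16 days after 2055-03-26.
March has 31 days — 5 days to the end of March leaves 11.
11 days into April → 2055-04-11.

2055-04-11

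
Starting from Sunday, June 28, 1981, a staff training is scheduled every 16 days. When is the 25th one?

July 17, 1982

The 25th occurrence is 24 intervals after the first: 24 × 16 = 384 days after June 28, 1981.
June has 30 days — 2 days to the end of June leaves 382.
July has 31 days (351 left).
August has 31 days (320 left).
September has 30 days (290 left).
October has 31 days (259 left).
November has 30 days (229 left).
December has 31 days (198 left).
January has 31 days (167 left).
February has 28 days (139 left).
March has 31 days (108 left).
April has 30 days (78 left).
May has 31 days (47 left).
June has 30 days (17 left).
17 days into July → July 17, 1982.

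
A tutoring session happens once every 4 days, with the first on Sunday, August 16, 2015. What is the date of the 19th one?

The 19th occurrence is 18 intervals after the first: 18 × 4 = 72 days after August 16, 2015.
August has 31 days — 15 days to the end of August leaves 57.
September has 30 days (27 left).
27 days into October → October 27, 2015.

October 27, 2015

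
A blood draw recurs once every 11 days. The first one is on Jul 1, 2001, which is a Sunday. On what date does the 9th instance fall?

Sep 27, 2001

The 9th occurrence is 8 intervals after the first: 8 × 11 = 88 days after Jul 1, 2001.
Jul has 31 days — 30 days to the end of Jul leaves 58.
Aug has 31 days (27 left).
27 days into Sep → Sep 27, 2001.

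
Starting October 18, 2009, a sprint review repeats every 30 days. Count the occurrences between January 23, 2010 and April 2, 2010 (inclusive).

Occurrences land 30·i days after October 18, 2009 for i = 0, 1, 2, …
January 23, 2010 is 97 days after the start; 97 ÷ 30 = 3 remainder 7; since the remainder is 7, round up to i = 4. First occurrence in the window: #5 on February 15, 2010 (4×30 = 120 days in).
April 2, 2010 is 166 days after the start; 166 ÷ 30 = 5 remainder 16. Last occurrence in the window: #6 on March 17, 2010.
Occurrences #5 through #6: 2 in total.

2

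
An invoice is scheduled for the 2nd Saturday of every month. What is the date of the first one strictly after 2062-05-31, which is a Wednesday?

2062-06-10

May 2062 starts on a Monday; its first Saturday is the 6th, so the 2nd Saturday is the 13th — 2062-05-13.
That is not after 2062-05-31, so look at June 2062.
June 2062 starts on a Thursday; its first Saturday is the 3rd, so the 2nd Saturday is the 10th — 2062-06-10.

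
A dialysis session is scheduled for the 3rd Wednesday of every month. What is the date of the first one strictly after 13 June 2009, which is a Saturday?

17 June 2009

June 2009 starts on a Monday; its first Wednesday is the 3rd, so the 3rd Wednesday is the 17th — 17 June 2009.
17 June 2009 is after 13 June 2009, so that is the next one.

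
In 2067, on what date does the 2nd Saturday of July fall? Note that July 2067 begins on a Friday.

July 2067 begins on a Friday, so the first Saturday is July 2 (1 day later).
The 2nd Saturday is 1 weeks later: 2 + 7 = 9.

2067-07-09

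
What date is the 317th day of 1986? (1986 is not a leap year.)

January has 31 days (317 − 31 = 286 remain).
February has 28 days (286 − 28 = 258 remain).
March has 31 days (258 − 31 = 227 remain).
April has 30 days (227 − 30 = 197 remain).
May has 31 days (197 − 31 = 166 remain).
June has 30 days (166 − 30 = 136 remain).
July has 31 days (136 − 31 = 105 remain).
August has 31 days (105 − 31 = 74 remain).
September has 30 days (74 − 30 = 44 remain).
October has 31 days (44 − 31 = 13 remain).
13 into November → November 13.

13 November 1986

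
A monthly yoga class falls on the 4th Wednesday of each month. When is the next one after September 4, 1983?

September 28, 1983

September 1983 starts on a Thursday; its first Wednesday is the 7th, so the 4th Wednesday is the 28th — September 28, 1983.
September 28, 1983 is after September 4, 1983, so that is the next one.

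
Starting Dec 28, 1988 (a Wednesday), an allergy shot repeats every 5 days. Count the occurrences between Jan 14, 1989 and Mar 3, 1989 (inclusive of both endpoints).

10

Occurrences land 5·i days after Dec 28, 1988 for i = 0, 1, 2, …
Jan 14, 1989 is 17 days after the start; 17 ÷ 5 = 3 remainder 2; since the remainder is 2, round up to i = 4. First occurrence in the window: #5 on Jan 17, 1989 (4×5 = 20 days in).
Mar 3, 1989 is 65 days after the start; 65 ÷ 5 = 13 remainder 0. Last occurrence in the window: #14 on Mar 3, 1989.
Occurrences #5 through #14: 10 in total.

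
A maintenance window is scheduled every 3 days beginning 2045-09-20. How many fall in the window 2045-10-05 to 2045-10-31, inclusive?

Occurrences land 3·i days after 2045-09-20 for i = 0, 1, 2, …
2045-10-05 is 15 days after the start; 15 ÷ 3 = 5 remainder 0. First occurrence in the window: #6 on 2045-10-05 (5×3 = 15 days in).
2045-10-31 is 41 days after the start; 41 ÷ 3 = 13 remainder 2. Last occurrence in the window: #14 on 2045-10-29.
Occurrences #6 through #14: 9 in total.

9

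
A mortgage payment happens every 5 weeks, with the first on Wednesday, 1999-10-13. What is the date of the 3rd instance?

The 3rd occurrence is 2 intervals after the first: 2 × 35 = 70 days after 1999-10-13.
October has 31 days — 18 days to the end of October leaves 52.
November has 30 days (22 left).
22 days into December → 1999-12-22.

1999-12-22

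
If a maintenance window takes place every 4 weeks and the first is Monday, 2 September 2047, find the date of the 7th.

17 February 2048

The 7th occurrence is 6 intervals after the first: 6 × 28 = 168 days after 2 September 2047.
September has 30 days — 28 days to the end of September leaves 140.
October has 31 days (109 left).
November has 30 days (79 left).
December has 31 days (48 left).
January has 31 days (17 left).
17 days into February → 17 February 2048.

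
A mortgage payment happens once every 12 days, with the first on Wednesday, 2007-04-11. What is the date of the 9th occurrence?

The 9th occurrence is 8 intervals after the first: 8 × 12 = 96 days after 2007-04-11.
April has 30 days — 19 days to the end of April leaves 77.
May has 31 days (46 left).
June has 30 days (16 left).
16 days into July → 2007-07-16.

2007-07-16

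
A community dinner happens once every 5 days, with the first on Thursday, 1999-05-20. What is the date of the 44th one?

1999-12-21

The 44th occurrence is 43 intervals after the first: 43 × 5 = 215 days after 1999-05-20.
May has 31 days — 11 days to the end of May leaves 204.
June has 30 days (174 left).
July has 31 days (143 left).
August has 31 days (112 left).
September has 30 days (82 left).
October has 31 days (51 left).
November has 30 days (21 left).
21 days into December → 1999-12-21.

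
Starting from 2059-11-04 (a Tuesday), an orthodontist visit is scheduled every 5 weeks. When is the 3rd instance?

The 3rd occurrence is 2 intervals after the first: 2 × 35 = 70 days after 2059-11-04.
November has 30 days — 26 days to the end of November leaves 44.
December has 31 days (13 left).
13 days into January → 2060-01-13.

2060-01-13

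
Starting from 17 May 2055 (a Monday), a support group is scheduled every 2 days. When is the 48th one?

19 August 2055

The 48th occurrence is 47 intervals after the first: 47 × 2 = 94 days after 17 May 2055.
May has 31 days — 14 days to the end of May leaves 80.
June has 30 days (50 left).
July has 31 days (19 left).
19 days into August → 19 August 2055.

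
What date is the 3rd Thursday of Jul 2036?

Jul 2036 begins on a Tuesday, so the first Thursday is Jul 3 (2 days later).
The 3rd Thursday is 2 weeks later: 3 + 14 = 17.

Jul 17, 2036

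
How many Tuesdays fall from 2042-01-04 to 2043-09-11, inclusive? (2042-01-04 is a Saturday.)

2042-01-04 is a Saturday; the first Tuesday on or after it is 2042-01-07 (3 days later).
From 2042-01-07 to 2043-09-11: 358 + 254 = 612 days (rest of 2042, to 2043-09-11 in 2043).
612 ÷ 7 = 87 full weeks with remainder 3, so 87 more Tuesdays after the first → 88.

88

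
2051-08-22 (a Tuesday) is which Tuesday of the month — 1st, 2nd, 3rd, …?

4th

Day 22 falls in week ⌈22/7⌉ of the month.
Days 1–7 hold the 1st Tuesday, 8–14 the 2nd, 15–21 the 3rd, 22–28 the 4th, 29–31 the 5th.
22 is in the range for the 4th.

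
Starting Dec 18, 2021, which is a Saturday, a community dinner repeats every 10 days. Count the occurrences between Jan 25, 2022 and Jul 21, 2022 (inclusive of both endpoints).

18

Occurrences land 10·i days after Dec 18, 2021 for i = 0, 1, 2, …
Jan 25, 2022 is 38 days after the start; 38 ÷ 10 = 3 remainder 8; since the remainder is 8, round up to i = 4. First occurrence in the window: #5 on Jan 27, 2022 (4×10 = 40 days in).
Jul 21, 2022 is 215 days after the start; 215 ÷ 10 = 21 remainder 5. Last occurrence in the window: #22 on Jul 16, 2022.
Occurrences #5 through #22: 18 in total.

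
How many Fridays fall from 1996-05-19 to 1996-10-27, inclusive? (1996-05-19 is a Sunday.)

1996-05-19 is a Sunday; the first Friday on or after it is 1996-05-24 (5 days later).
From 1996-05-24 to 1996-10-27: 7 + 30 + 31 + 31 + 30 + 27 = 156 days (rest of May, June, July, August, September, October).
156 ÷ 7 = 22 full weeks with remainder 2, so 22 more Fridays after the first → 23.

23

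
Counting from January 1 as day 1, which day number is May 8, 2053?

Days in months before May: 31 + 28 + 31 + 30 = 120.
Plus 8 days into May → day 128.

128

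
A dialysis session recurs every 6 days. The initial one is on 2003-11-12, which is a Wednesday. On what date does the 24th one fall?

The 24th occurrence is 23 intervals after the first: 23 × 6 = 138 days after 2003-11-12.
November has 30 days — 18 days to the end of November leaves 120.
December has 31 days (89 left).
January has 31 days (58 left).
February has 29 days (29 left).
29 days into March → 2004-03-29.

2004-03-29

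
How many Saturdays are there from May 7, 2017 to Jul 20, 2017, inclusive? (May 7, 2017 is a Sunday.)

May 7, 2017 is a Sunday; the first Saturday on or after it is May 13, 2017 (6 days later).
From May 13, 2017 to Jul 20, 2017: 18 + 30 + 20 = 68 days (rest of May, Jun, Jul).
68 ÷ 7 = 9 full weeks with remainder 5, so 9 more Saturdays after the first → 10.

10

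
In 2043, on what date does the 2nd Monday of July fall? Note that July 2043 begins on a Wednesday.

July 13, 2043

July 2043 begins on a Wednesday, so the first Monday is July 6 (5 days later).
The 2nd Monday is 1 weeks later: 6 + 7 = 13.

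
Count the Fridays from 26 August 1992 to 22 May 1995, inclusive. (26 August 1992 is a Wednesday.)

26 August 1992 is a Wednesday; the first Friday on or after it is 28 August 1992 (2 days later).
From 28 August 1992 to 22 May 1995: 125 + 365 + 365 + 142 = 997 days (rest of 1992, 1993, 1994, to 22 May 1995 in 1995).
997 ÷ 7 = 142 full weeks with remainder 3, so 142 more Fridays after the first → 143.

143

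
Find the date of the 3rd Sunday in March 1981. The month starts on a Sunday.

March 15, 1981

March 1981 begins on a Sunday, so the first Sunday is March 1.
The 3rd Sunday is 2 weeks later: 1 + 14 = 15.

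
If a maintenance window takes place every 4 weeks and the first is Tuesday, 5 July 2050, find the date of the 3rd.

The 3rd occurrence is 2 intervals after the first: 2 × 28 = 56 days after 5 July 2050.
July has 31 days — 26 days to the end of July leaves 30.
30 days into August → 30 August 2050.

30 August 2050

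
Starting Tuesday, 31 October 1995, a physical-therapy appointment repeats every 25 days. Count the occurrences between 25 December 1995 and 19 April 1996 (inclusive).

Occurrences land 25·i days after 31 October 1995 for i = 0, 1, 2, …
25 December 1995 is 55 days after the start; 55 ÷ 25 = 2 remainder 5; since the remainder is 5, round up to i = 3. First occurrence in the window: #4 on 14 January 1996 (3×25 = 75 days in).
19 April 1996 is 171 days after the start; 171 ÷ 25 = 6 remainder 21. Last occurrence in the window: #7 on 29 March 1996.
Occurrences #4 through #7: 4 in total.

4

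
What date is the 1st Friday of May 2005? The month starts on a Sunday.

May 2005 begins on a Sunday, so the first Friday is May 6 (5 days later).

6 May 2005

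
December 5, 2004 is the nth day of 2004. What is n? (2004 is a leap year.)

Days in months before December: 31 + 29 + 31 + 30 + 31 + 30 + 31 + 31 + 30 + 31 + 30 = 335.
Plus 5 days into December → day 340.

340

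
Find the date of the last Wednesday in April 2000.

26 April 2000

April 2000 begins on a Saturday, so the first Wednesday is April 5 (4 days later).
April 2000 has 30 days. Adding weeks: 5, 12, 19, 26 — the last one ≤ 30 is the 26th.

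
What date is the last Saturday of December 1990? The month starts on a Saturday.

December 1990 begins on a Saturday, so the first Saturday is December 1.
December 1990 has 31 days. Adding weeks: 1, 8, 15, 22, 29 — the last one ≤ 31 is the 29th.

December 29, 1990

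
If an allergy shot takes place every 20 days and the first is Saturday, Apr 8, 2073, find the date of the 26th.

The 26th occurrence is 25 intervals after the first: 25 × 20 = 500 days after Apr 8, 2073.
Apr has 30 days — 22 days to the end of Apr leaves 478.
From end of Apr to end of 2073 is 245 days (233 left).
Jan has 31 days (202 left).
Feb has 28 days (174 left).
Mar has 31 days (143 left).
Apr has 30 days (113 left).
May has 31 days (82 left).
Jun has 30 days (52 left).
Jul has 31 days (21 left).
21 days into Aug → Aug 21, 2074.

Aug 21, 2074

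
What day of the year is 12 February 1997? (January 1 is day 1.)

43

Days in months before February: 31 = 31.
Plus 12 days into February → day 43.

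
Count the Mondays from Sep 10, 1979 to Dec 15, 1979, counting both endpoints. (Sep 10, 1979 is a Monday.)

14

Sep 10, 1979 is a Monday; the first Monday on or after it is Sep 10, 1979.
From Sep 10, 1979 to Dec 15, 1979: 20 + 31 + 30 + 15 = 96 days (rest of Sep, Oct, Nov, Dec).
96 ÷ 7 = 13 full weeks with remainder 5, so 13 more Mondays after the first → 14.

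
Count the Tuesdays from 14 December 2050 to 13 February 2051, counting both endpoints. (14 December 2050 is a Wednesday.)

14 December 2050 is a Wednesday; the first Tuesday on or after it is 20 December 2050 (6 days later).
From 20 December 2050 to 13 February 2051: 11 + 31 + 13 = 55 days (rest of December, January, February).
55 ÷ 7 = 7 full weeks with remainder 6, so 7 more Tuesdays after the first → 8.

8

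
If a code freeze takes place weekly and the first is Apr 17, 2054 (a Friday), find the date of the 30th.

The 30th occurrence is 29 intervals after the first: 29 × 7 = 203 days after Apr 17, 2054.
Apr has 30 days — 13 days to the end of Apr leaves 190.
May has 31 days (159 left).
Jun has 30 days (129 left).
Jul has 31 days (98 left).
Aug has 31 days (67 left).
Sep has 30 days (37 left).
Oct has 31 days (6 left).
6 days into Nov → Nov 6, 2054.

Nov 6, 2054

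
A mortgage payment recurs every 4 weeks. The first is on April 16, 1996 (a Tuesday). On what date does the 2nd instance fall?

The 2nd occurrence is 1 interval after the first: 1 × 28 = 28 days after April 16, 1996.
April has 30 days — 14 days to the end of April leaves 14.
14 days into May → May 14, 1996.

May 14, 1996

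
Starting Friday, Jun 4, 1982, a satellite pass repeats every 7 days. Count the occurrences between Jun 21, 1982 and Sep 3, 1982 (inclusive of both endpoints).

11

Occurrences land 7·i days after Jun 4, 1982 for i = 0, 1, 2, …
Jun 21, 1982 is 17 days after the start; 17 ÷ 7 = 2 remainder 3; since the remainder is 3, round up to i = 3. First occurrence in the window: #4 on Jun 25, 1982 (3×7 = 21 days in).
Sep 3, 1982 is 91 days after the start; 91 ÷ 7 = 13 remainder 0. Last occurrence in the window: #14 on Sep 3, 1982.
Occurrences #4 through #14: 11 in total.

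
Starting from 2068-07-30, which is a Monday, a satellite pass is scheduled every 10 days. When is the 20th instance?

The 20th occurrence is 19 intervals after the first: 19 × 10 = 190 days after 2068-07-30.
July has 31 days — 1 day to the end of July leaves 189.
August has 31 days (158 left).
September has 30 days (128 left).
October has 31 days (97 left).
November has 30 days (67 left).
December has 31 days (36 left).
January has 31 days (5 left).
5 days into February → 2069-02-05.

2069-02-05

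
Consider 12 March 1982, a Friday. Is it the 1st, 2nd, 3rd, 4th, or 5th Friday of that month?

Day 12 falls in week ⌈12/7⌉ of the month.
Days 1–7 hold the 1st Friday, 8–14 the 2nd, 15–21 the 3rd, 22–28 the 4th, 29–31 the 5th.
12 is in the range for the 2nd.

2nd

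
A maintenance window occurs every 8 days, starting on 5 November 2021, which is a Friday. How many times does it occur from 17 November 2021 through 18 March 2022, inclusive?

Occurrences land 8·i days after 5 November 2021 for i = 0, 1, 2, …
17 November 2021 is 12 days after the start; 12 ÷ 8 = 1 remainder 4; since the remainder is 4, round up to i = 2. First occurrence in the window: #3 on 21 November 2021 (2×8 = 16 days in).
18 March 2022 is 133 days after the start; 133 ÷ 8 = 16 remainder 5. Last occurrence in the window: #17 on 13 March 2022.
Occurrences #3 through #17: 15 in total.

15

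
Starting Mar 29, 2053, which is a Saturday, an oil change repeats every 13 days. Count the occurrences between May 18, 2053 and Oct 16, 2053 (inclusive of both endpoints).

12

Occurrences land 13·i days after Mar 29, 2053 for i = 0, 1, 2, …
May 18, 2053 is 50 days after the start; 50 ÷ 13 = 3 remainder 11; since the remainder is 11, round up to i = 4. First occurrence in the window: #5 on May 20, 2053 (4×13 = 52 days in).
Oct 16, 2053 is 201 days after the start; 201 ÷ 13 = 15 remainder 6. Last occurrence in the window: #16 on Oct 10, 2053.
Occurrences #5 through #16: 12 in total.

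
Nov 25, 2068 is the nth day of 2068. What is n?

330

Days in months before Nov: 31 + 29 + 31 + 30 + 31 + 30 + 31 + 31 + 30 + 31 = 305.
Plus 25 days into Nov → day 330.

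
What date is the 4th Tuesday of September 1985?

September 24, 1985

September 1985 begins on a Sunday, so the first Tuesday is September 3 (2 days later).
The 4th Tuesday is 3 weeks later: 3 + 21 = 24.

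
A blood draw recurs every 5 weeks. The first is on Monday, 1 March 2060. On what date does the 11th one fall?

The 11th occurrence is 10 intervals after the first: 10 × 35 = 350 days after 1 March 2060.
March has 31 days — 30 days to the end of March leaves 320.
April has 30 days (290 left).
May has 31 days (259 left).
June has 30 days (229 left).
July has 31 days (198 left).
August has 31 days (167 left).
September has 30 days (137 left).
October has 31 days (106 left).
November has 30 days (76 left).
December has 31 days (45 left).
January has 31 days (14 left).
14 days into February → 14 February 2061.

14 February 2061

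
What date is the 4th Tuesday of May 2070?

May 2070 begins on a Thursday, so the first Tuesday is May 6 (5 days later).
The 4th Tuesday is 3 weeks later: 6 + 21 = 27.

2070-05-27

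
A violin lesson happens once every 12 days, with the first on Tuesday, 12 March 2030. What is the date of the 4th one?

The 4th occurrence is 3 intervals after the first: 3 × 12 = 36 days after 12 March 2030.
March has 31 days — 19 days to the end of March leaves 17.
17 days into April → 17 April 2030.

17 April 2030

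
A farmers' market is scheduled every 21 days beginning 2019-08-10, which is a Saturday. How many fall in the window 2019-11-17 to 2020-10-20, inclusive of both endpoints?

16

Occurrences land 21·i days after 2019-08-10 for i = 0, 1, 2, …
2019-11-17 is 99 days after the start; 99 ÷ 21 = 4 remainder 15; since the remainder is 15, round up to i = 5. First occurrence in the window: #6 on 2019-11-23 (5×21 = 105 days in).
2020-10-20 is 437 days after the start; 437 ÷ 21 = 20 remainder 17. Last occurrence in the window: #21 on 2020-10-03.
Occurrences #6 through #21: 16 in total.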